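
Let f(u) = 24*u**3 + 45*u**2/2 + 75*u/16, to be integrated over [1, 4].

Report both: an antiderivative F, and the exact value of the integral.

Antiderivative: F(u) = 3*u**2*(8*u + 5)**2/32; value = 65205/32

f matches the chain-rule pattern g'(h)*h' with inner function h(u) = -2*u**2 - 5*u/4; substituting w = h(u) collapses the integral.
F(u) = 3*u**2*(8*u + 5)**2/32 is an antiderivative of f.
Check: d/du[3*u**2*(8*u + 5)**2/32] = 24*u**3 + 45*u**2/2 + 75*u/16 = f(u).
F(4) = 4107/2; F(1) = 507/32.
Integral = F(4) - F(1) = 65205/32.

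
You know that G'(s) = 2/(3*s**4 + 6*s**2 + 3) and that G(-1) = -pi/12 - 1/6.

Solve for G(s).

The proposed G(s) is checked by its d/ds: the result must match the given G'(s).
A general antiderivative is 2*s/(6*s**2 + 6) + atan(s)/3 + C.
The condition gives C = -pi/12 - 1/6 - (-pi/12 - 1/6) = 0.
So G(s) = (s**2*atan(s) + s + atan(s))/(3*s**2 + 3).
Check: d/ds[(s**2*atan(s) + s + atan(s))/(3*s**2 + 3)] = 2/(3*s**4 + 6*s**2 + 3) = G'(s).

G(s) = (s**2*atan(s) + s + atan(s))/(3*s**2 + 3)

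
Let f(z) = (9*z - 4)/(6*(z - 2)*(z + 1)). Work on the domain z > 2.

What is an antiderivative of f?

An antiderivative is F(z) = (14*log(z - 2) + 13*log(z + 1))/18.

Factor the denominator (6*(z - 2)*(z + 1)) and decompose: f = 13/(18*(z + 1)) + 7/(9*(z - 2)); each piece integrates to a log, atan, or power term.
Check: d/dz[(14*log(z - 2) + 13*log(z + 1))/18] = (9*z - 4)/(6*z**2 - 6*z - 12), which equals f(z).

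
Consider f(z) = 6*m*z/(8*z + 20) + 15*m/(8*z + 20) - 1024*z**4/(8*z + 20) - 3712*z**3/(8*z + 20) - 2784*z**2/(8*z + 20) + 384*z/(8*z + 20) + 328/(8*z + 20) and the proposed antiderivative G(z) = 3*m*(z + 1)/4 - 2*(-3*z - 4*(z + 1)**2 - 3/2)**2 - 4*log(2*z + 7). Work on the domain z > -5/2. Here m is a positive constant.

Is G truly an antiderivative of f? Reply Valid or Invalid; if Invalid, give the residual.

d/dz[G] = (6*m*z + 21*m - 1024*z**4 - 7808*z**3 - 20064*z**2 - 20416*z - 6808)/(8*z + 28)
d/dz[G] - f(z) = (-1536*z**4 - 11904*z**3 - 30608*z**2 - 29760*z - 9084)/(4*z**2 + 24*z + 35) != 0.

Invalid: d/dz[G] - f = (-1536*z**4 - 11904*z**3 - 30608*z**2 - 29760*z - 9084)/(4*z**2 + 24*z + 35), which is not 0.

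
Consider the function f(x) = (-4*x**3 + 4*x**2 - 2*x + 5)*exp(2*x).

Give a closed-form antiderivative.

f has the shape u'v + uv' for u = -2*x**3 + 5*x**2 - 6*x + 11/2 and v = exp(2*x) — it is the derivative of the product u*v.
Check: d/dx[-2*x**3*exp(2*x) + 5*x**2*exp(2*x) - 6*x*exp(2*x) + 11*exp(2*x)/2] = -4*x**3*exp(2*x) + 4*x**2*exp(2*x) - 2*x*exp(2*x) + 5*exp(2*x), which equals f(x).

An antiderivative is F(x) = -2*x**3*exp(2*x) + 5*x**2*exp(2*x) - 6*x*exp(2*x) + 11*exp(2*x)/2.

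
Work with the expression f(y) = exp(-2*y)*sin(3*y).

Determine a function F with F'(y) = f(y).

Recover f(y) by differentiating a candidate F(y); any mismatch rules it out.
Check: d/dy[(-2*sin(3*y) - 3*cos(3*y))*exp(-2*y)/13] = exp(-2*y)*sin(3*y) = f(y).

An antiderivative is F(y) = (-2*sin(3*y) - 3*cos(3*y))*exp(-2*y)/13.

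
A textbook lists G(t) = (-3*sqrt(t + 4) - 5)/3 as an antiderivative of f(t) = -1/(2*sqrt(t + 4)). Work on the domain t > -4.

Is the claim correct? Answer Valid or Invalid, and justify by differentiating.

Valid. The derivative of G reproduces f.

d/dt[G] = -1/(2*sqrt(t + 4))
This equals f(t) exactly, so the claim holds.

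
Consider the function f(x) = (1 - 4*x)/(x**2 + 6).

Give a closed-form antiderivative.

An antiderivative F(x) passes only if d/dx[F] lands on f(x) exactly.
Check: d/dx[-2*log(x**2 + 6) + sqrt(6)*atan(sqrt(6)*x/6)/6] = (1 - 4*x)/(x**2 + 6) = f(x).

An antiderivative is F(x) = -2*log(x**2 + 6) + sqrt(6)*atan(sqrt(6)*x/6)/6.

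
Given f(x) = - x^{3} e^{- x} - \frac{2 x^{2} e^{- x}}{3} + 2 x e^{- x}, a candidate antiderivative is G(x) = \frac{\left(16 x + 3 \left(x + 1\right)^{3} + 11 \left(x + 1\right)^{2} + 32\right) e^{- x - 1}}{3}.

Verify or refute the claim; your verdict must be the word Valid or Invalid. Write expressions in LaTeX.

d/dx[G] = \frac{\left(- 3 x^{3} - 11 x^{2} - 7 x + 1\right) e^{- x}}{3 e}
d/dx[G] - f(x) = \frac{\left(- 3 x^{3} + 3 e x^{3} - 11 x^{2} + 2 e x^{2} - 6 e x - 7 x + 1\right) e^{- x}}{3 e} != 0.

Invalid: d/dx[G] - f = \frac{\left(- 3 x^{3} + 3 e x^{3} - 11 x^{2} + 2 e x^{2} - 6 e x - 7 x + 1\right) e^{- x}}{3 e}, which is not 0.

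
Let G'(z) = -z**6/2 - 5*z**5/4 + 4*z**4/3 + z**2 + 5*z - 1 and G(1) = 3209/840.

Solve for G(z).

G(z) = -z**7/14 - 5*z**6/24 + 4*z**5/15 + z**3/3 + 5*z**2/2 - z + 2

Integrate term by term and add the pieces.
A general antiderivative is -z**7/14 - 5*z**6/24 + 4*z**5/15 + z**3/3 + 5*z**2/2 - z + C.
The condition gives C = 3209/840 - (1529/840) = 2.
So G(z) = -z**7/14 - 5*z**6/24 + 4*z**5/15 + z**3/3 + 5*z**2/2 - z + 2.
Check: d/dz[-z**7/14 - 5*z**6/24 + 4*z**5/15 + z**3/3 + 5*z**2/2 - z + 2] = -z**6/2 - 5*z**5/4 + 4*z**4/3 + z**2 + 5*z - 1 = G'(z).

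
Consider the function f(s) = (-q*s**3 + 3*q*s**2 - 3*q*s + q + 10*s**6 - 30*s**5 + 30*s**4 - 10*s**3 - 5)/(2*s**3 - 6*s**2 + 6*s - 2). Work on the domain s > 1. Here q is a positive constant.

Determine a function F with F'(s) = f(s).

An antiderivative is F(s) = -(2*q*s**3 - 4*q*s**2 + 2*q*s - 5*s**6 + 10*s**5 - 5*s**4 + 16*s**2 - 32*s + 11)/(4*(s - 1)**2).

For F(s) to be correct the identity F'(s) - f(s) = 0 must hold.
Check: d/ds[-(2*q*s**3 - 4*q*s**2 + 2*q*s - 5*s**6 + 10*s**5 - 5*s**4 + 16*s**2 - 32*s + 11)/(4*(s - 1)**2)] = (-q*s**3 + 3*q*s**2 - 3*q*s + q + 10*s**6 - 30*s**5 + 30*s**4 - 10*s**3 - 5)/(2*s**3 - 6*s**2 + 6*s - 2) = f(s).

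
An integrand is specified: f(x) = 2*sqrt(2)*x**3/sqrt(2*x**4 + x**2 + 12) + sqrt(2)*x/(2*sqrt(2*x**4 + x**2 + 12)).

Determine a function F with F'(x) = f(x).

f matches the chain-rule pattern g'(h)*h' with inner function h(x) = x**4 + x**2/2 + 6; substituting u = h(x) collapses the integral.
Check: d/dx[sqrt(x**4 + x**2/2 + 6)] = (4*sqrt(2)*x**3 + sqrt(2)*x)/(2*sqrt(2*x**4 + x**2 + 12)), which equals f(x).

An antiderivative is F(x) = sqrt(x**4 + x**2/2 + 6).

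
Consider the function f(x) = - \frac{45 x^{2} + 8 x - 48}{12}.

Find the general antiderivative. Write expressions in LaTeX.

A candidate is checked by its d/dx: the result must match f(x).
Check: d/dx[- \frac{5 x^{3}}{4} - \frac{x^{2}}{3} + 4 x] = - \frac{15 x^{2}}{4} - \frac{2 x}{3} + 4, which equals f(x).

F(x) = - \frac{5 x^{3}}{4} - \frac{x^{2}}{3} + 4 x + C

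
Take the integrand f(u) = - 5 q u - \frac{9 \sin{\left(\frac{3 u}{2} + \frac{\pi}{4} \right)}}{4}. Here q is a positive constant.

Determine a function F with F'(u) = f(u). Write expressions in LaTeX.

Integrate term by term and add the pieces.
Check: d/du[\frac{- 5 q u^{2} + 3 \cos{\left(\frac{3 u}{2} + \frac{\pi}{4} \right)}}{2}] = - 5 q u - \frac{9 \sin{\left(\frac{3 u}{2} + \frac{\pi}{4} \right)}}{4} = f(u).

An antiderivative is F(u) = \frac{- 5 q u^{2} + 3 \cos{\left(\frac{3 u}{2} + \frac{\pi}{4} \right)}}{2}.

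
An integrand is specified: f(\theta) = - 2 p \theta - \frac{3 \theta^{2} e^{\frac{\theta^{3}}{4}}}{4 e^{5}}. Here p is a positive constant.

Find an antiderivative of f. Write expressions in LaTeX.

Integrate term by term and add the pieces.
Check: d/d\theta[- p \theta^{2} - e^{\frac{\theta^{3}}{4} - 5}] = - 2 p \theta - \frac{3 \theta^{2} e^{\frac{\theta^{3}}{4}}}{4 e^{5}} = f(\theta).

An antiderivative is F(\theta) = - p \theta^{2} - e^{\frac{\theta^{3}}{4} - 5}.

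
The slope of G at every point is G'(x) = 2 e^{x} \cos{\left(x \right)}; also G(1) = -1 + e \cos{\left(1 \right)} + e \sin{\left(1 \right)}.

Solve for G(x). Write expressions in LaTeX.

G(x) = e^{x} \sin{\left(x \right)} + e^{x} \cos{\left(x \right)} - 1

Any candidate G(x) must reproduce the stated G'(x) exactly.
A general antiderivative is e^{x} \sin{\left(x \right)} + e^{x} \cos{\left(x \right)} + C.
The condition gives C = -1 + e \cos{\left(1 \right)} + e \sin{\left(1 \right)} - (e \cos{\left(1 \right)} + e \sin{\left(1 \right)}) = -1.
So G(x) = e^{x} \sin{\left(x \right)} + e^{x} \cos{\left(x \right)} - 1.
Check: d/dx[e^{x} \sin{\left(x \right)} + e^{x} \cos{\left(x \right)} - 1] = 2 e^{x} \cos{\left(x \right)} = G'(x).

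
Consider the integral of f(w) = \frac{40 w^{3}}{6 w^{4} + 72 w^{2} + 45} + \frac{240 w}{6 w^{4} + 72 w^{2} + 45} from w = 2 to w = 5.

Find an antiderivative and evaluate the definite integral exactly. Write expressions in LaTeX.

Antiderivative: F(w) = \frac{5 \log{\left(\frac{w^{4}}{3} + 4 w^{2} + \frac{5}{2} \right)}}{3}; value = - \frac{5 \log{\left(\frac{143}{6} \right)}}{3} + \frac{5 \log{\left(\frac{1865}{6} \right)}}{3}

f matches the chain-rule pattern g'(h)*h' with inner function h(w) = \frac{w^{4}}{3} + 4 w^{2} + \frac{5}{2}; substituting u = h(w) collapses the integral.
F(w) = \frac{5 \log{\left(\frac{w^{4}}{3} + 4 w^{2} + \frac{5}{2} \right)}}{3} is an antiderivative of f.
Check: d/dw[\frac{5 \log{\left(\frac{w^{4}}{3} + 4 w^{2} + \frac{5}{2} \right)}}{3}] = \frac{40 w^{3} + 240 w}{6 w^{4} + 72 w^{2} + 45}, which equals f(w).
F(5) = \frac{5 \log{\left(\frac{1865}{6} \right)}}{3}; F(2) = \frac{5 \log{\left(\frac{143}{6} \right)}}{3}.
Integral = F(5) - F(2) = - \frac{5 \log{\left(\frac{143}{6} \right)}}{3} + \frac{5 \log{\left(\frac{1865}{6} \right)}}{3}.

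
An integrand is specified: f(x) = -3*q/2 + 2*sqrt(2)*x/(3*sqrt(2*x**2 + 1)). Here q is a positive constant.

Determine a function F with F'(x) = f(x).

An antiderivative is F(x) = -(9*q*x - 2*sqrt(2)*sqrt(2*x**2 + 1))/6.

Since d/dx undoes antidifferentiation here, F'(x) = f(x) is required of F(x).
Check: d/dx[-(9*q*x - 2*sqrt(2)*sqrt(2*x**2 + 1))/6] = (-9*q*sqrt(2*x**2 + 1) + 4*sqrt(2)*x)/(6*sqrt(2*x**2 + 1)), which equals f(x).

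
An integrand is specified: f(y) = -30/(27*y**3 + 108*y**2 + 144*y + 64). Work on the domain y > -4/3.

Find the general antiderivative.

Recover f(y) by differentiating a candidate F(y); any mismatch rules it out.
Check: d/dy[5/(3*y + 4)**2] = -30/(27*y**3 + 108*y**2 + 144*y + 64) = f(y).

F(y) = 5/(3*y + 4)**2 + C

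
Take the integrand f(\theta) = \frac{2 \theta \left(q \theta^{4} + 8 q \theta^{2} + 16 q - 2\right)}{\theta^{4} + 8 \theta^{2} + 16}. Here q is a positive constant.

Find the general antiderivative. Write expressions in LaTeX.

A first test for any F(\theta): its \theta-derivative must equal f(\theta) identically.
Check: d/d\theta[\frac{q \theta^{2} \left(\theta^{2} + 4\right) + 2}{\theta^{2} + 4}] = \frac{2 q \theta^{5} + 16 q \theta^{3} + 32 q \theta - 4 \theta}{\theta^{4} + 8 \theta^{2} + 16}, which equals f(\theta).

F(\theta) = \frac{q \theta^{2} \left(\theta^{2} + 4\right) + 2}{\theta^{2} + 4} + C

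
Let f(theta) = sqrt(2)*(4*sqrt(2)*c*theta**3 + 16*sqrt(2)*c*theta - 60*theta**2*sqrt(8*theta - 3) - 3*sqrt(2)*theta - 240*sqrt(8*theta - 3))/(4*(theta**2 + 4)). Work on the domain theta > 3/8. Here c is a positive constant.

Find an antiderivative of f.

Since d/dtheta undoes antidifferentiation here, F'(theta) = f(theta) is required of F(theta).
Check: d/dtheta[sqrt(2)*(4*sqrt(2)*c*theta**2 - 80*theta*sqrt(8*theta - 3) + 30*sqrt(8*theta - 3) - 3*sqrt(2)*log(theta**2/2 + 2))/8] = (4*c*theta**3*sqrt(8*theta - 3) + 16*c*theta*sqrt(8*theta - 3) - 240*sqrt(2)*theta**3 + 90*sqrt(2)*theta**2 - 3*theta*sqrt(8*theta - 3) - 960*sqrt(2)*theta + 360*sqrt(2))/(2*theta**2*sqrt(8*theta - 3) + 8*sqrt(8*theta - 3)), which equals f(theta).

An antiderivative is F(theta) = sqrt(2)*(4*sqrt(2)*c*theta**2 - 80*theta*sqrt(8*theta - 3) + 30*sqrt(8*theta - 3) - 3*sqrt(2)*log(theta**2/2 + 2))/8.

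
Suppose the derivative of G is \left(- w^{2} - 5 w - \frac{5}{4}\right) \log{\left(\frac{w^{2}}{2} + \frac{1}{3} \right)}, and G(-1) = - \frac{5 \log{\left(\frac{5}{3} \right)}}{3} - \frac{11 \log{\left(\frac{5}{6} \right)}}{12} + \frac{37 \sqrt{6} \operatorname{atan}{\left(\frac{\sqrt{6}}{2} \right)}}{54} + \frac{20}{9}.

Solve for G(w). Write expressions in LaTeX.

G(w) = - \frac{36 w^{3} \log{\left(\frac{w^{2}}{2} + \frac{1}{3} \right)} - 24 w^{3} + 270 w^{2} \log{\left(\frac{w^{2}}{2} + \frac{1}{3} \right)} - 270 w^{2} + 135 w \log{\left(\frac{w^{2}}{2} + \frac{1}{3} \right)} - 222 w + 180 \log{\left(w^{2} + \frac{2}{3} \right)} + 74 \sqrt{6} \operatorname{atan}{\left(\frac{\sqrt{6} w}{2} \right)} - 216}{108}

Differentiate the proposed G(w) back; it has to land on the given G'(w).
A general antiderivative is \frac{2 w^{3}}{9} + \frac{5 w^{2}}{2} + \frac{37 w}{18} + \left(- \frac{w^{3}}{3} - \frac{5 w^{2}}{2} - \frac{5 w}{4}\right) \log{\left(\frac{w^{2}}{2} + \frac{1}{3} \right)} - \frac{5 \log{\left(w^{2} + \frac{2}{3} \right)}}{3} - \frac{37 \sqrt{6} \operatorname{atan}{\left(\frac{\sqrt{6} w}{2} \right)}}{54} + C.
The condition gives C = - \frac{5 \log{\left(\frac{5}{3} \right)}}{3} - \frac{11 \log{\left(\frac{5}{6} \right)}}{12} + \frac{37 \sqrt{6} \operatorname{atan}{\left(\frac{\sqrt{6}}{2} \right)}}{54} + \frac{20}{9} - (- \frac{5 \log{\left(\frac{5}{3} \right)}}{3} - \frac{11 \log{\left(\frac{5}{6} \right)}}{12} + \frac{2}{9} + \frac{37 \sqrt{6} \operatorname{atan}{\left(\frac{\sqrt{6}}{2} \right)}}{54}) = 2.
So G(w) = - \frac{36 w^{3} \log{\left(\frac{w^{2}}{2} + \frac{1}{3} \right)} - 24 w^{3} + 270 w^{2} \log{\left(\frac{w^{2}}{2} + \frac{1}{3} \right)} - 270 w^{2} + 135 w \log{\left(\frac{w^{2}}{2} + \frac{1}{3} \right)} - 222 w + 180 \log{\left(w^{2} + \frac{2}{3} \right)} + 74 \sqrt{6} \operatorname{atan}{\left(\frac{\sqrt{6} w}{2} \right)} - 216}{108}.
Check: d/dw[- \frac{36 w^{3} \log{\left(\frac{w^{2}}{2} + \frac{1}{3} \right)} - 24 w^{3} + 270 w^{2} \log{\left(\frac{w^{2}}{2} + \frac{1}{3} \right)} - 270 w^{2} + 135 w \log{\left(\frac{w^{2}}{2} + \frac{1}{3} \right)} - 222 w + 180 \log{\left(w^{2} + \frac{2}{3} \right)} + 74 \sqrt{6} \operatorname{atan}{\left(\frac{\sqrt{6} w}{2} \right)} - 216}{108}] = - w^{2} \log{\left(3 w^{2} + 2 \right)} + w^{2} \log{\left(6 \right)} - 5 w \log{\left(3 w^{2} + 2 \right)} + 5 w \log{\left(6 \right)} - \frac{5 \log{\left(3 w^{2} + 2 \right)}}{4} + \frac{5 \log{\left(6 \right)}}{4}, which equals G'(w).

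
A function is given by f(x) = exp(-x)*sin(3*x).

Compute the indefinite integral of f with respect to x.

F(x) = (-sin(3*x) - 3*cos(3*x))*exp(-x)/10 + C

Since d/dx undoes antidifferentiation here, F'(x) = f(x) is required of F(x).
Check: d/dx[(-sin(3*x) - 3*cos(3*x))*exp(-x)/10] = exp(-x)*sin(3*x) = f(x).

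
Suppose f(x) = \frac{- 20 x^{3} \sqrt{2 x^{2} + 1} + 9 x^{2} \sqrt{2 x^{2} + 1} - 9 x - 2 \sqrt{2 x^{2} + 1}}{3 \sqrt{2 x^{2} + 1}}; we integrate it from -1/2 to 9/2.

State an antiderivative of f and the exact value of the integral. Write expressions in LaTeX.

Antiderivative: F(x) = - \frac{5 x^{4}}{3} + x^{3} - \frac{2 x}{3} - \frac{3 \sqrt{2 x^{2} + 1}}{2}; value = - \frac{7145}{12} - \frac{3 \sqrt{166}}{4} + \frac{3 \sqrt{6}}{4}

A candidate is checked by its d/dx: the result must match f(x).
F(x) = - \frac{5 x^{4}}{3} + x^{3} - \frac{2 x}{3} - \frac{3 \sqrt{2 x^{2} + 1}}{2} is an antiderivative of f.
Check: d/dx[- \frac{5 x^{4}}{3} + x^{3} - \frac{2 x}{3} - \frac{3 \sqrt{2 x^{2} + 1}}{2}] = \frac{- 20 x^{3} \sqrt{2 x^{2} + 1} + 9 x^{2} \sqrt{2 x^{2} + 1} - 9 x - 2 \sqrt{2 x^{2} + 1}}{3 \sqrt{2 x^{2} + 1}} = f(x).
F(9/2) = - \frac{9525}{16} - \frac{3 \sqrt{166}}{4}; F(-1/2) = \frac{5}{48} - \frac{3 \sqrt{6}}{4}.
Integral = F(9/2) - F(-1/2) = - \frac{7145}{12} - \frac{3 \sqrt{166}}{4} + \frac{3 \sqrt{6}}{4}.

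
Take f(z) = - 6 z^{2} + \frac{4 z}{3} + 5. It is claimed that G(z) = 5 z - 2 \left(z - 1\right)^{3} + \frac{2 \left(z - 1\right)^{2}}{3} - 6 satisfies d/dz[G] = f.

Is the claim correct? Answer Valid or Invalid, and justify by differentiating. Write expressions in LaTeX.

Invalid: d/dz[G] - f = 12 z - \frac{22}{3}, which is not 0.

d/dz[G] = - 6 z^{2} + \frac{40 z}{3} - \frac{7}{3}
d/dz[G] - f(z) = 12 z - \frac{22}{3} != 0.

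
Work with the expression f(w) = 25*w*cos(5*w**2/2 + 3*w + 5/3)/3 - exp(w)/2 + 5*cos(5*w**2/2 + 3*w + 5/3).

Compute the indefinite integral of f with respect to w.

Integrate term by term and add the pieces.
Check: d/dw[-exp(w)/2 + 5*sin(5*w**2/2 + 3*w + 5/3)/3] = 25*w*cos(5*w**2/2 + 3*w + 5/3)/3 - exp(w)/2 + 5*cos(5*w**2/2 + 3*w + 5/3) = f(w).

F(w) = -exp(w)/2 + 5*sin(5*w**2/2 + 3*w + 5/3)/3 + C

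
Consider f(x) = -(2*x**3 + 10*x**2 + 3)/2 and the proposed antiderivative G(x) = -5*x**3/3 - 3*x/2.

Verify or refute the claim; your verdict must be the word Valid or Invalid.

Invalid: d/dx[G] - f = x**3, which is not 0.

d/dx[G] = -5*x**2 - 3/2
d/dx[G] - f(x) = x**3 != 0.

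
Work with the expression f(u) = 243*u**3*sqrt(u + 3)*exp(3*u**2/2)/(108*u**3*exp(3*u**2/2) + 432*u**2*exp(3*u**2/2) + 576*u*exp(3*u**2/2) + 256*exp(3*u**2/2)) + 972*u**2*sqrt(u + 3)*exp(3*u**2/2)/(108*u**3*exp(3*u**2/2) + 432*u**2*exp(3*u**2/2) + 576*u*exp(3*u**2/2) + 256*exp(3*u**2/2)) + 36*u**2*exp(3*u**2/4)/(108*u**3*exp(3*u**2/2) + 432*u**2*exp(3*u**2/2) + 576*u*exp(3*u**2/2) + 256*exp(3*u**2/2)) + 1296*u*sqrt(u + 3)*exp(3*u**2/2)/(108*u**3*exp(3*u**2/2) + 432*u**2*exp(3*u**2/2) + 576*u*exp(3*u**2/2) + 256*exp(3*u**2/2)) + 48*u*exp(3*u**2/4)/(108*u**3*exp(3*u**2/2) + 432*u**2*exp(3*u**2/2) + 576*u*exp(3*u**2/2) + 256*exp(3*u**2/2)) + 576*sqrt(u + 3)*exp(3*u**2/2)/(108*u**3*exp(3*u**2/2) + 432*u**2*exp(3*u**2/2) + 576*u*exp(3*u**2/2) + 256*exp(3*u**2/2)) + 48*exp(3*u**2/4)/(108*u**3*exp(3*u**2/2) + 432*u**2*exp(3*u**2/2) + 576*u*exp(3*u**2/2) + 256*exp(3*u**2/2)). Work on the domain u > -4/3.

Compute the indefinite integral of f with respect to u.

F(u) = 3*u*sqrt(u + 3)/2 + 9*sqrt(u + 3)/2 - 2/(9*u**2*exp(3*u**2/4) + 24*u*exp(3*u**2/4) + 16*exp(3*u**2/4)) + C

The integrand splits into summands that can be handled one at a time.
Check: d/du[3*u*sqrt(u + 3)/2 + 9*sqrt(u + 3)/2 - 2/(9*u**2*exp(3*u**2/4) + 24*u*exp(3*u**2/4) + 16*exp(3*u**2/4))] = (243*u**4*exp(3*u**2/4) + 1701*u**3*exp(3*u**2/4) + 36*u**2*sqrt(u + 3) + 4212*u**2*exp(3*u**2/4) + 48*u*sqrt(u + 3) + 4464*u*exp(3*u**2/4) + 48*sqrt(u + 3) + 1728*exp(3*u**2/4))/(108*u**3*sqrt(u + 3)*exp(3*u**2/4) + 432*u**2*sqrt(u + 3)*exp(3*u**2/4) + 576*u*sqrt(u + 3)*exp(3*u**2/4) + 256*sqrt(u + 3)*exp(3*u**2/4)), which equals f(u).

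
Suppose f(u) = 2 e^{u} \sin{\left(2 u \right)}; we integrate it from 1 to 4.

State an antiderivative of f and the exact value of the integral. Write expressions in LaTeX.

An antiderivative F(u) passes only if d/du[F] lands on f(u) exactly.
F(u) = \frac{2 e^{u} \sin{\left(2 u \right)}}{5} - \frac{4 e^{u} \cos{\left(2 u \right)}}{5} is an antiderivative of f.
Check: d/du[\frac{2 e^{u} \sin{\left(2 u \right)}}{5} - \frac{4 e^{u} \cos{\left(2 u \right)}}{5}] = 2 e^{u} \sin{\left(2 u \right)} = f(u).
F(4) = - \frac{4 e^{4} \cos{\left(8 \right)}}{5} + \frac{2 e^{4} \sin{\left(8 \right)}}{5}; F(1) = - \frac{4 e \cos{\left(2 \right)}}{5} + \frac{2 e \sin{\left(2 \right)}}{5}.
Integral = F(4) - F(1) = - \frac{2 e \sin{\left(2 \right)}}{5} + \frac{4 e \cos{\left(2 \right)}}{5} - \frac{4 e^{4} \cos{\left(8 \right)}}{5} + \frac{2 e^{4} \sin{\left(8 \right)}}{5}.

Antiderivative: F(u) = \frac{2 e^{u} \sin{\left(2 u \right)}}{5} - \frac{4 e^{u} \cos{\left(2 u \right)}}{5}; value = - \frac{2 e \sin{\left(2 \right)}}{5} + \frac{4 e \cos{\left(2 \right)}}{5} - \frac{4 e^{4} \cos{\left(8 \right)}}{5} + \frac{2 e^{4} \sin{\left(8 \right)}}{5}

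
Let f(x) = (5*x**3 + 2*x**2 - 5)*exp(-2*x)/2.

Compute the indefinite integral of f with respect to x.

F(x) = (-20*x**3 - 38*x**2 - 38*x + 1)*exp(-2*x)/16 + C

f has the shape u'v + uv' for u = -5*x**3/4 - 19*x**2/8 - 19*x/8 + 1/16 and v = exp(-2*x) — it is the derivative of the product u*v.
Check: d/dx[(-20*x**3 - 38*x**2 - 38*x + 1)*exp(-2*x)/16] = (5*x**3 + 2*x**2 - 5)*exp(-2*x)/2 = f(x).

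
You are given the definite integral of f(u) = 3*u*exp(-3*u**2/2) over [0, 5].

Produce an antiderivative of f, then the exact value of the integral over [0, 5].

f matches the chain-rule pattern g'(h)*h' with inner function h(u) = -3*u**2/2; substituting w = h(u) collapses the integral.
F(u) = -exp(-3*u**2/2) is an antiderivative of f.
Check: d/du[-exp(-3*u**2/2)] = 3*u*exp(-3*u**2/2) = f(u).
F(5) = -exp(-75/2); F(0) = -1.
Integral = F(5) - F(0) = 1 - exp(-75/2).

Antiderivative: F(u) = -exp(-3*u**2/2); value = 1 - exp(-75/2)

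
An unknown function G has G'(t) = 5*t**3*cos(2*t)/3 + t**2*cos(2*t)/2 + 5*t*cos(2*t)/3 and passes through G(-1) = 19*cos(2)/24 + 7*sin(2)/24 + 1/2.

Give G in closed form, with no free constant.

G(t) = 5*t**3*sin(2*t)/6 + t**2*sin(2*t)/4 + 5*t**2*cos(2*t)/4 - 5*t*sin(2*t)/12 + t*cos(2*t)/4 - sin(2*t)/8 - 5*cos(2*t)/24 + 1/2

Integrate term by term and add the pieces.
A general antiderivative is 5*t**3*sin(2*t)/6 + t**2*sin(2*t)/4 + 5*t**2*cos(2*t)/4 - 5*t*sin(2*t)/12 + t*cos(2*t)/4 - sin(2*t)/8 - 5*cos(2*t)/24 + C.
The condition gives C = 19*cos(2)/24 + 7*sin(2)/24 + 1/2 - (19*cos(2)/24 + 7*sin(2)/24) = 1/2.
So G(t) = 5*t**3*sin(2*t)/6 + t**2*sin(2*t)/4 + 5*t**2*cos(2*t)/4 - 5*t*sin(2*t)/12 + t*cos(2*t)/4 - sin(2*t)/8 - 5*cos(2*t)/24 + 1/2.
Check: d/dt[5*t**3*sin(2*t)/6 + t**2*sin(2*t)/4 + 5*t**2*cos(2*t)/4 - 5*t*sin(2*t)/12 + t*cos(2*t)/4 - sin(2*t)/8 - 5*cos(2*t)/24 + 1/2] = 5*t**3*cos(2*t)/3 + t**2*cos(2*t)/2 + 5*t*cos(2*t)/3 = G'(t).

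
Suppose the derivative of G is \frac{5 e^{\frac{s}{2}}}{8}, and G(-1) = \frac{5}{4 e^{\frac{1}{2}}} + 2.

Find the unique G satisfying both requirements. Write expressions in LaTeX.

A candidate passes only if d/ds[G] lands on the given G'(s) exactly.
A general antiderivative is \frac{5 e^{\frac{s}{2}}}{4} + C.
The condition gives C = \frac{5}{4 e^{\frac{1}{2}}} + 2 - (\frac{5}{4 e^{\frac{1}{2}}}) = 2.
So G(s) = \frac{5 e^{\frac{s}{2}}}{4} + 2.
Check: d/ds[\frac{5 e^{\frac{s}{2}}}{4} + 2] = \frac{5 e^{\frac{s}{2}}}{8} = G'(s).

G(s) = \frac{5 e^{\frac{s}{2}}}{4} + 2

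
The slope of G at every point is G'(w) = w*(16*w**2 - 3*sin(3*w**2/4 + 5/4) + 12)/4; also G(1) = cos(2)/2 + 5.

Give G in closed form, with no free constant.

G(w) = w**4 + 3*w**2/2 + cos(3*w**2/4 + 5/4)/2 + 5/2

The proposed G(w) is checked by its d/dw: the result must match the given G'(w).
A general antiderivative is w**4 + 3*w**2/2 + cos(3*w**2/4 + 5/4)/2 + 1/2 + C.
The condition gives C = cos(2)/2 + 5 - (cos(2)/2 + 3) = 2.
So G(w) = w**4 + 3*w**2/2 + cos(3*w**2/4 + 5/4)/2 + 5/2.
Check: d/dw[w**4 + 3*w**2/2 + cos(3*w**2/4 + 5/4)/2 + 5/2] = 4*w**3 - 3*w*sin(3*w**2/4 + 5/4)/4 + 3*w, which equals G'(w).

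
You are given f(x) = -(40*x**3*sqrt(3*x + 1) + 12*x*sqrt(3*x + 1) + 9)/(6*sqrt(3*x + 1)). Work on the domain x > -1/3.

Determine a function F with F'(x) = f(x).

A first test for any F(x): its x-derivative must equal f(x) identically.
Check: d/dx[-5*x**4/3 - x**2 - sqrt(3*x + 1)] = (-40*x**3*sqrt(3*x + 1) - 12*x*sqrt(3*x + 1) - 9)/(6*sqrt(3*x + 1)), which equals f(x).

An antiderivative is F(x) = -5*x**4/3 - x**2 - sqrt(3*x + 1).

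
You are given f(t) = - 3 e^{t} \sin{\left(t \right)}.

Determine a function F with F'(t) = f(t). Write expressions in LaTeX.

An antiderivative is F(t) = - \frac{3 e^{t} \sin{\left(t \right)}}{2} + \frac{3 e^{t} \cos{\left(t \right)}}{2}.

An antiderivative F(t) passes only if d/dt[F] lands on f(t) exactly.
Check: d/dt[- \frac{3 e^{t} \sin{\left(t \right)}}{2} + \frac{3 e^{t} \cos{\left(t \right)}}{2}] = - 3 e^{t} \sin{\left(t \right)} = f(t).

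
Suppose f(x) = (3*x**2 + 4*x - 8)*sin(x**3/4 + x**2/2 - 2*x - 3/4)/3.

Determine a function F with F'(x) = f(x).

An antiderivative is F(x) = -4*cos(x**3/4 + x**2/2 - 2*x - 3/4)/3.

The substitution u = x**3/4 + x**2/2 - 2*x - 3/4 works: f is exactly (dF/du)*(du/dx) for that inner function.
Check: d/dx[-4*cos(x**3/4 + x**2/2 - 2*x - 3/4)/3] = x**2*sin(x**3/4 + x**2/2 - 2*x - 3/4) + 4*x*sin(x**3/4 + x**2/2 - 2*x - 3/4)/3 - 8*sin(x**3/4 + x**2/2 - 2*x - 3/4)/3, which equals f(x).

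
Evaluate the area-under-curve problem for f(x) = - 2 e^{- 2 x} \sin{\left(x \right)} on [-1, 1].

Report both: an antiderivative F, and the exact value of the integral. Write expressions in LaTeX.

Antiderivative: F(x) = \frac{4 e^{- 2 x} \sin{\left(x \right)}}{5} + \frac{2 e^{- 2 x} \cos{\left(x \right)}}{5}; value = - \frac{2 e^{2} \cos{\left(1 \right)}}{5} + \frac{2 \cos{\left(1 \right)}}{5 e^{2}} + \frac{4 \sin{\left(1 \right)}}{5 e^{2}} + \frac{4 e^{2} \sin{\left(1 \right)}}{5}

Recover f(x) by differentiating a candidate F(x); any mismatch rules it out.
F(x) = \frac{4 e^{- 2 x} \sin{\left(x \right)}}{5} + \frac{2 e^{- 2 x} \cos{\left(x \right)}}{5} is an antiderivative of f.
Check: d/dx[\frac{4 e^{- 2 x} \sin{\left(x \right)}}{5} + \frac{2 e^{- 2 x} \cos{\left(x \right)}}{5}] = - 2 e^{- 2 x} \sin{\left(x \right)} = f(x).
F(1) = \frac{2 \cos{\left(1 \right)}}{5 e^{2}} + \frac{4 \sin{\left(1 \right)}}{5 e^{2}}; F(-1) = - \frac{4 e^{2} \sin{\left(1 \right)}}{5} + \frac{2 e^{2} \cos{\left(1 \right)}}{5}.
Integral = F(1) - F(-1) = - \frac{2 e^{2} \cos{\left(1 \right)}}{5} + \frac{2 \cos{\left(1 \right)}}{5 e^{2}} + \frac{4 \sin{\left(1 \right)}}{5 e^{2}} + \frac{4 e^{2} \sin{\left(1 \right)}}{5}.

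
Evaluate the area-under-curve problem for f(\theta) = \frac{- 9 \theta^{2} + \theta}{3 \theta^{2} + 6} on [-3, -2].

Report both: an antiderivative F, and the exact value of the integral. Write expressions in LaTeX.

For F(\theta) to be correct the identity F'(\theta) - f(\theta) = 0 must hold.
F(\theta) = - 3 \theta + \frac{\log{\left(\theta^{2} + 2 \right)}}{6} + 3 \sqrt{2} \operatorname{atan}{\left(\frac{\sqrt{2} \theta}{2} \right)} is an antiderivative of f.
Check: d/d\theta[- 3 \theta + \frac{\log{\left(\theta^{2} + 2 \right)}}{6} + 3 \sqrt{2} \operatorname{atan}{\left(\frac{\sqrt{2} \theta}{2} \right)}] = \frac{- 9 \theta^{2} + \theta}{3 \theta^{2} + 6} = f(\theta).
F(-2) = - 3 \sqrt{2} \operatorname{atan}{\left(\sqrt{2} \right)} + \frac{\log{\left(6 \right)}}{6} + 6; F(-3) = - 3 \sqrt{2} \operatorname{atan}{\left(\frac{3 \sqrt{2}}{2} \right)} + \frac{\log{\left(11 \right)}}{6} + 9.
Integral = F(-2) - F(-3) = - 3 \sqrt{2} \operatorname{atan}{\left(\sqrt{2} \right)} - 3 - \frac{\log{\left(11 \right)}}{6} + \frac{\log{\left(6 \right)}}{6} + 3 \sqrt{2} \operatorname{atan}{\left(\frac{3 \sqrt{2}}{2} \right)}.

Antiderivative: F(\theta) = - 3 \theta + \frac{\log{\left(\theta^{2} + 2 \right)}}{6} + 3 \sqrt{2} \operatorname{atan}{\left(\frac{\sqrt{2} \theta}{2} \right)}; value = - 3 \sqrt{2} \operatorname{atan}{\left(\sqrt{2} \right)} - 3 - \frac{\log{\left(11 \right)}}{6} + \frac{\log{\left(6 \right)}}{6} + 3 \sqrt{2} \operatorname{atan}{\left(\frac{3 \sqrt{2}}{2} \right)}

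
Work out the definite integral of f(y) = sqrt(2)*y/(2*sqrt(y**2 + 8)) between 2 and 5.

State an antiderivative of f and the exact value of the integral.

The substitution u = y**2/2 + 4 works: f is exactly (dF/du)*(du/dy) for that inner function.
F(y) = sqrt(2)*sqrt(y**2 + 8)/2 is an antiderivative of f.
Check: d/dy[sqrt(2)*sqrt(y**2 + 8)/2] = sqrt(2)*y/(2*sqrt(y**2 + 8)) = f(y).
F(5) = sqrt(66)/2; F(2) = sqrt(6).
Integral = F(5) - F(2) = -sqrt(6) + sqrt(66)/2.

Antiderivative: F(y) = sqrt(2)*sqrt(y**2 + 8)/2; value = -sqrt(6) + sqrt(66)/2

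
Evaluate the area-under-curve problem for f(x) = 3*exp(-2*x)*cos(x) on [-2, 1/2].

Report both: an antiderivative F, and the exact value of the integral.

Antiderivative: F(x) = 3*exp(-2*x)*sin(x)/5 - 6*exp(-2*x)*cos(x)/5; value = 6*exp(4)*cos(2)/5 - 6*exp(-1)*cos(1/2)/5 + 3*exp(-1)*sin(1/2)/5 + 3*exp(4)*sin(2)/5

For F(x) to be correct the identity F'(x) - f(x) = 0 must hold.
F(x) = 3*exp(-2*x)*sin(x)/5 - 6*exp(-2*x)*cos(x)/5 is an antiderivative of f.
Check: d/dx[3*exp(-2*x)*sin(x)/5 - 6*exp(-2*x)*cos(x)/5] = 3*exp(-2*x)*cos(x) = f(x).
F(1/2) = -6*exp(-1)*cos(1/2)/5 + 3*exp(-1)*sin(1/2)/5; F(-2) = -3*exp(4)*sin(2)/5 - 6*exp(4)*cos(2)/5.
Integral = F(1/2) - F(-2) = 6*exp(4)*cos(2)/5 - 6*exp(-1)*cos(1/2)/5 + 3*exp(-1)*sin(1/2)/5 + 3*exp(4)*sin(2)/5.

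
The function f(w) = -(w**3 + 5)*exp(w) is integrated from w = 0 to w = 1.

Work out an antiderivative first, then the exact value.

Recognize the product-rule pattern: f = u'v + uv' with u = -w**3 + 3*w**2 - 6*w + 1, v = exp(w), so integration by parts undoes it.
F(w) = (-w**3 + 3*w**2 - 6*w + 1)*exp(w) is an antiderivative of f.
Check: d/dw[(-w**3 + 3*w**2 - 6*w + 1)*exp(w)] = -w**3*exp(w) - 5*exp(w), which equals f(w).
F(1) = -3*exp(1); F(0) = 1.
Integral = F(1) - F(0) = -3*exp(1) - 1.

Antiderivative: F(w) = (-w**3 + 3*w**2 - 6*w + 1)*exp(w); value = -3*exp(1) - 1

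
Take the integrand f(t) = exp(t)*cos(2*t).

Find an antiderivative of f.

An antiderivative is F(t) = 2*exp(t)*sin(2*t)/5 + exp(t)*cos(2*t)/5.

A candidate is checked by its d/dt: the result must match f(t).
Check: d/dt[2*exp(t)*sin(2*t)/5 + exp(t)*cos(2*t)/5] = exp(t)*cos(2*t) = f(t).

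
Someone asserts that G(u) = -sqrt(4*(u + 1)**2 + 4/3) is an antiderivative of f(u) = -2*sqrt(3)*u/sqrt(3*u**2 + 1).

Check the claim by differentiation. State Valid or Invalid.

Invalid: d/du[G] - f = (-2*sqrt(3)*u*sqrt(3*u**2 + 1) + 2*sqrt(3)*u*sqrt(3*u**2 + 6*u + 4) - 2*sqrt(3)*sqrt(3*u**2 + 1))/(sqrt(3*u**2 + 1)*sqrt(3*u**2 + 6*u + 4)), which is not 0.

d/du[G] = (-2*sqrt(3)*u - 2*sqrt(3))/sqrt(3*u**2 + 6*u + 4)
d/du[G] - f(u) = (-2*sqrt(3)*u*sqrt(3*u**2 + 1) + 2*sqrt(3)*u*sqrt(3*u**2 + 6*u + 4) - 2*sqrt(3)*sqrt(3*u**2 + 1))/(sqrt(3*u**2 + 1)*sqrt(3*u**2 + 6*u + 4)) != 0.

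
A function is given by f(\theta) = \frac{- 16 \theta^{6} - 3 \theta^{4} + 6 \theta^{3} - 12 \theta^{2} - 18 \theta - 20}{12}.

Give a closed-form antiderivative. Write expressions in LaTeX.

Any candidate F(\theta) must reproduce f(\theta) exactly when differentiated.
Check: d/d\theta[- \frac{4 \theta^{7}}{21} - \frac{\theta^{5}}{20} + \frac{\theta^{4}}{8} - \frac{\theta^{3}}{3} - \frac{3 \theta^{2}}{4} - \frac{5 \theta}{3}] = - \frac{4 \theta^{6}}{3} - \frac{\theta^{4}}{4} + \frac{\theta^{3}}{2} - \theta^{2} - \frac{3 \theta}{2} - \frac{5}{3}, which equals f(\theta).

An antiderivative is F(\theta) = - \frac{4 \theta^{7}}{21} - \frac{\theta^{5}}{20} + \frac{\theta^{4}}{8} - \frac{\theta^{3}}{3} - \frac{3 \theta^{2}}{4} - \frac{5 \theta}{3}.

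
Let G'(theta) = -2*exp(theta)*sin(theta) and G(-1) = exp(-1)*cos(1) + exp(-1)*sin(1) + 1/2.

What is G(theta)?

G(theta) = (-2*exp(theta)*sin(theta) + 2*exp(theta)*cos(theta) + 1)/2

Check a candidate G(theta) by differentiating: d/dtheta[G] must match the given G'(theta).
A general antiderivative is -exp(theta)*sin(theta) + exp(theta)*cos(theta) + C.
The condition gives C = exp(-1)*cos(1) + exp(-1)*sin(1) + 1/2 - (exp(-1)*cos(1) + exp(-1)*sin(1)) = 1/2.
So G(theta) = (-2*exp(theta)*sin(theta) + 2*exp(theta)*cos(theta) + 1)/2.
Check: d/dtheta[(-2*exp(theta)*sin(theta) + 2*exp(theta)*cos(theta) + 1)/2] = -2*exp(theta)*sin(theta) = G'(theta).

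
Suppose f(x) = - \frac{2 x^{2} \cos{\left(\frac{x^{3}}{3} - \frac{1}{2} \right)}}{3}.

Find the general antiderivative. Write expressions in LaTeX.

F(x) = - \frac{2 \sin{\left(\frac{x^{3}}{3} - \frac{1}{2} \right)}}{3} + C

f matches the chain-rule pattern g'(h)*h' with inner function h(x) = \frac{x^{3}}{3} - \frac{1}{2}; substituting u = h(x) collapses the integral.
Check: d/dx[- \frac{2 \sin{\left(\frac{x^{3}}{3} - \frac{1}{2} \right)}}{3}] = - \frac{2 x^{2} \cos{\left(\frac{x^{3}}{3} - \frac{1}{2} \right)}}{3} = f(x).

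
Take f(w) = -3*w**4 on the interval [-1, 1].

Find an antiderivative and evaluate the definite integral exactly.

Antiderivative: F(w) = -3*w**5/5; value = -6/5

Since d/dw undoes antidifferentiation here, F'(w) = f(w) is required of F(w).
F(w) = -3*w**5/5 is an antiderivative of f.
Check: d/dw[-3*w**5/5] = -3*w**4 = f(w).
F(1) = -3/5; F(-1) = 3/5.
Integral = F(1) - F(-1) = -6/5.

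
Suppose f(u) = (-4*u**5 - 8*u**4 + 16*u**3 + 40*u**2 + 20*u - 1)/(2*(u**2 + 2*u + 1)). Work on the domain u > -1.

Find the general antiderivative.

Check any antiderivative F(u) by computing F'(u) and comparing it with f(u).
Check: d/du[-u**4/2 + 5*u**2 + 1/(2*u + 2)] = (-4*u**5 - 8*u**4 + 16*u**3 + 40*u**2 + 20*u - 1)/(2*u**2 + 4*u + 2), which equals f(u).

F(u) = -u**4/2 + 5*u**2 + 1/(2*u + 2) + C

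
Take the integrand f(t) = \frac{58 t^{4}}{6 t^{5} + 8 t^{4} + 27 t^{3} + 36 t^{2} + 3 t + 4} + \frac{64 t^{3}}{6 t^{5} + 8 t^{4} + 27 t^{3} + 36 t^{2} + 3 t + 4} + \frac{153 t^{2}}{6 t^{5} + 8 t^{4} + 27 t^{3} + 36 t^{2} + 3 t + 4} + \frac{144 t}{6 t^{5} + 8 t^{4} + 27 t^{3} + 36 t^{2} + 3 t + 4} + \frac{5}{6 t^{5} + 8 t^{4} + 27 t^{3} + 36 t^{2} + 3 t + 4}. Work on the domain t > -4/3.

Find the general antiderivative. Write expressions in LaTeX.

F(t) = \frac{5 \log{\left(\frac{3 t}{2} + 2 \right)} + 6 \log{\left(\frac{2 t^{4}}{3} + 3 t^{2} + \frac{1}{3} \right)}}{3} + C

Integrate term by term and add the pieces.
Check: d/dt[\frac{5 \log{\left(\frac{3 t}{2} + 2 \right)} + 6 \log{\left(\frac{2 t^{4}}{3} + 3 t^{2} + \frac{1}{3} \right)}}{3}] = \frac{58 t^{4} + 64 t^{3} + 153 t^{2} + 144 t + 5}{6 t^{5} + 8 t^{4} + 27 t^{3} + 36 t^{2} + 3 t + 4}, which equals f(t).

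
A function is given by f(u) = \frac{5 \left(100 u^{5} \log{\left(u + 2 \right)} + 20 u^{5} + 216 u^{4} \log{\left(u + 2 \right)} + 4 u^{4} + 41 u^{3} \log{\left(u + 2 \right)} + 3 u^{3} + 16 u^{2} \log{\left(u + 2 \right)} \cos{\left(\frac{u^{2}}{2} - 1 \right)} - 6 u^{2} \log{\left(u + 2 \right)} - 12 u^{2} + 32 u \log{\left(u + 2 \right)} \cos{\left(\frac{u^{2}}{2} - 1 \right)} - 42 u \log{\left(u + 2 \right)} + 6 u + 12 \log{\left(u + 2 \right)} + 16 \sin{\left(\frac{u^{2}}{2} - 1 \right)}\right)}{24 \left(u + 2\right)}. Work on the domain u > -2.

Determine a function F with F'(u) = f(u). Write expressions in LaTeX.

f has the shape v'r + vr' for v = \frac{25 u^{5}}{6} + \frac{5 u^{4}}{6} + \frac{5 u^{3}}{8} - \frac{5 u^{2}}{2} + \frac{5 u}{4} + \frac{10 \sin{\left(\frac{u^{2}}{2} - 1 \right)}}{3} and r = \log{\left(u + 2 \right)} — it is the derivative of the product v*r.
Check: d/du[\frac{5 \left(20 u^{5} + 4 u^{4} + 3 u^{3} - 12 u^{2} + 6 u + 16 \sin{\left(\frac{u^{2}}{2} - 1 \right)}\right) \log{\left(u + 2 \right)}}{24}] = \frac{500 u^{5} \log{\left(u + 2 \right)} + 100 u^{5} + 1080 u^{4} \log{\left(u + 2 \right)} + 20 u^{4} + 205 u^{3} \log{\left(u + 2 \right)} + 15 u^{3} + 80 u^{2} \log{\left(u + 2 \right)} \cos{\left(\frac{u^{2}}{2} - 1 \right)} - 30 u^{2} \log{\left(u + 2 \right)} - 60 u^{2} + 160 u \log{\left(u + 2 \right)} \cos{\left(\frac{u^{2}}{2} - 1 \right)} - 210 u \log{\left(u + 2 \right)} + 30 u + 60 \log{\left(u + 2 \right)} + 80 \sin{\left(\frac{u^{2}}{2} - 1 \right)}}{24 u + 48}, which equals f(u).

An antiderivative is F(u) = \frac{5 \left(20 u^{5} + 4 u^{4} + 3 u^{3} - 12 u^{2} + 6 u + 16 \sin{\left(\frac{u^{2}}{2} - 1 \right)}\right) \log{\left(u + 2 \right)}}{24}.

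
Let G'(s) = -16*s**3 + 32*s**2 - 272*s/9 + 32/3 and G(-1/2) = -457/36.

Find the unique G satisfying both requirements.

The substitution u = -s**2 + 4*s/3 - 1 works: G'(s) is exactly (dG/du)*(du/ds) for that inner function.
A general antiderivative is -4*(-s**2 + 4*s/3 - 1)**2 + C.
The condition gives C = -457/36 - (-529/36) = 2.
So G(s) = -4*s**4 + 32*s**3/3 - 136*s**2/9 + 32*s/3 - 2.
Check: d/ds[-4*s**4 + 32*s**3/3 - 136*s**2/9 + 32*s/3 - 2] = -16*s**3 + 32*s**2 - 272*s/9 + 32/3 = G'(s).

G(s) = -4*s**4 + 32*s**3/3 - 136*s**2/9 + 32*s/3 - 2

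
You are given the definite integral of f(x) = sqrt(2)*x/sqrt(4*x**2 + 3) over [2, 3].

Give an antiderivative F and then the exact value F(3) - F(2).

Antiderivative: F(x) = sqrt(2*x**2 + 3/2)/2; value = -sqrt(38)/4 + sqrt(78)/4

The substitution u = 2*x**2 + 3/2 works: f is exactly (dF/du)*(du/dx) for that inner function.
F(x) = sqrt(2*x**2 + 3/2)/2 is an antiderivative of f.
Check: d/dx[sqrt(2*x**2 + 3/2)/2] = sqrt(2)*x/sqrt(4*x**2 + 3) = f(x).
F(3) = sqrt(78)/4; F(2) = sqrt(38)/4.
Integral = F(3) - F(2) = -sqrt(38)/4 + sqrt(78)/4.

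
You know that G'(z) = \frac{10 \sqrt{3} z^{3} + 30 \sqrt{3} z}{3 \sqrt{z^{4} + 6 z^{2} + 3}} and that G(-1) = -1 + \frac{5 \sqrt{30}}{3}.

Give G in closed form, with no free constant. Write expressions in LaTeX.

G(z) = \frac{\sqrt{3} \left(5 \sqrt{z^{4} + 6 z^{2} + 3} - \sqrt{3}\right)}{3}

G'(z) matches the chain-rule pattern g'(h)*h' with inner function h(z) = \frac{z^{4}}{3} + 2 z^{2} + 1; substituting u = h(z) collapses the integral.
A general antiderivative is 5 \sqrt{\frac{z^{4}}{3} + 2 z^{2} + 1} + C.
The condition gives C = -1 + \frac{5 \sqrt{30}}{3} - (\frac{5 \sqrt{30}}{3}) = -1.
So G(z) = \frac{\sqrt{3} \left(5 \sqrt{z^{4} + 6 z^{2} + 3} - \sqrt{3}\right)}{3}.
Check: d/dz[\frac{\sqrt{3} \left(5 \sqrt{z^{4} + 6 z^{2} + 3} - \sqrt{3}\right)}{3}] = \frac{10 \sqrt{3} z^{3} + 30 \sqrt{3} z}{3 \sqrt{z^{4} + 6 z^{2} + 3}} = G'(z).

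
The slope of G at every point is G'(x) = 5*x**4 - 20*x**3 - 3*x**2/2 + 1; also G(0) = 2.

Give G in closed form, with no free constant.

G(x) = (2*x**5 - 10*x**4 - x**3 + 2*x + 4)/2

The integrand splits into summands that can be handled one at a time.
A general antiderivative is x**5 - 5*x**4 - x**3/2 + x + C.
The condition gives C = 2 - (0) = 2.
So G(x) = (2*x**5 - 10*x**4 - x**3 + 2*x + 4)/2.
Check: d/dx[(2*x**5 - 10*x**4 - x**3 + 2*x + 4)/2] = 5*x**4 - 20*x**3 - 3*x**2/2 + 1 = G'(x).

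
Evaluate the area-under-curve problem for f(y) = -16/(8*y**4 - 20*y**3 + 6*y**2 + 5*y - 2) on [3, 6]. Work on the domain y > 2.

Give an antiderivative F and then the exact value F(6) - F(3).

Antiderivative: F(y) = -16*log(y - 2)/45 - 4*log(y - 1/2)/9 + 4*log(y + 1/2)/5 - 16/(12*y - 6); value = -4*log(7/2)/5 - 4*log(11/2)/9 - 16*log(4)/45 + 16/55 + 4*log(5/2)/9 + 4*log(13/2)/5

Factor the denominator ((y - 2)*(2*y - 1)**2*(2*y + 1)) and decompose: f = 8/(5*(2*y + 1)) - 8/(9*(2*y - 1)) + 16/(3*(2*y - 1)**2) - 16/(45*(y - 2)); each piece integrates to a log, atan, or power term.
F(y) = -16*log(y - 2)/45 - 4*log(y - 1/2)/9 + 4*log(y + 1/2)/5 - 16/(12*y - 6) is an antiderivative of f.
Check: d/dy[-16*log(y - 2)/45 - 4*log(y - 1/2)/9 + 4*log(y + 1/2)/5 - 16/(12*y - 6)] = -16/(8*y**4 - 20*y**3 + 6*y**2 + 5*y - 2) = f(y).
F(6) = -4*log(11/2)/9 - 16*log(4)/45 - 8/33 + 4*log(13/2)/5; F(3) = -8/15 - 4*log(5/2)/9 + 4*log(7/2)/5.
Integral = F(6) - F(3) = -4*log(7/2)/5 - 4*log(11/2)/9 - 16*log(4)/45 + 16/55 + 4*log(5/2)/9 + 4*log(13/2)/5.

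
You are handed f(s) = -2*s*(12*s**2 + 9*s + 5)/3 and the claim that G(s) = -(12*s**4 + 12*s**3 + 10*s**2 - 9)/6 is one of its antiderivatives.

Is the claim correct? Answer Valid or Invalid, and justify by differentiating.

Valid - the claim checks out under differentiation.

d/ds[G] = -8*s**3 - 6*s**2 - 10*s/3
This equals f(s) exactly, so the claim holds.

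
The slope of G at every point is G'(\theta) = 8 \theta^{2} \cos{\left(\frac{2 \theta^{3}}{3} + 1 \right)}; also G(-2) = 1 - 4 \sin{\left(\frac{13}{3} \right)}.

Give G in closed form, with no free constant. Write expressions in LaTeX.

The substitution u = \frac{2 \theta^{3}}{3} + 1 works: G'(\theta) is exactly (dG/du)*(du/d\theta) for that inner function.
A general antiderivative is 4 \sin{\left(\frac{2 \theta^{3}}{3} + 1 \right)} + C.
The condition gives C = 1 - 4 \sin{\left(\frac{13}{3} \right)} - (- 4 \sin{\left(\frac{13}{3} \right)}) = 1.
So G(\theta) = 4 \sin{\left(\frac{2 \theta^{3}}{3} + 1 \right)} + 1.
Check: d/d\theta[4 \sin{\left(\frac{2 \theta^{3}}{3} + 1 \right)} + 1] = 8 \theta^{2} \cos{\left(\frac{2 \theta^{3}}{3} + 1 \right)} = G'(\theta).

G(\theta) = 4 \sin{\left(\frac{2 \theta^{3}}{3} + 1 \right)} + 1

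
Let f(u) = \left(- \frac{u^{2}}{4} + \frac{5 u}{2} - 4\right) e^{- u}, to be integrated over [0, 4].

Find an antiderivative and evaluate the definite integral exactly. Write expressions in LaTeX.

Antiderivative: F(u) = \frac{\left(u^{2} - 8 u + 8\right) e^{- u}}{4}; value = -2 - \frac{2}{e^{4}}

f has the shape v'r + vr' for v = \frac{u^{2}}{4} - 2 u + 2 and r = e^{- u} — it is the derivative of the product v*r.
F(u) = \frac{\left(u^{2} - 8 u + 8\right) e^{- u}}{4} is an antiderivative of f.
Check: d/du[\frac{\left(u^{2} - 8 u + 8\right) e^{- u}}{4}] = \frac{\left(- u^{2} + 10 u - 16\right) e^{- u}}{4}, which equals f(u).
F(4) = - \frac{2}{e^{4}}; F(0) = 2.
Integral = F(4) - F(0) = -2 - \frac{2}{e^{4}}.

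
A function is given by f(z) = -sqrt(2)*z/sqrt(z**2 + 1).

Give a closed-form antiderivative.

f matches the chain-rule pattern g'(h)*h' with inner function h(z) = 2*z**2 + 2; substituting u = h(z) collapses the integral.
Check: d/dz[-sqrt(2)*sqrt(z**2 + 1)] = -sqrt(2)*z/sqrt(z**2 + 1) = f(z).

An antiderivative is F(z) = -sqrt(2)*sqrt(z**2 + 1).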